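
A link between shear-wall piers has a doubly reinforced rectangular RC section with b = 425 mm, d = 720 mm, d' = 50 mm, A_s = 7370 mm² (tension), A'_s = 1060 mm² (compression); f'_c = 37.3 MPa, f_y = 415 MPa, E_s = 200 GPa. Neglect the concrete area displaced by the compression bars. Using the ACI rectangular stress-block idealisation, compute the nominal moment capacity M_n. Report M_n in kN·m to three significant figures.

M_n ≈ 1930 kN·m

Assume both tension and compression steel yield.
Net tension couple steel: A_s − A'_s = 6310 mm².
a = (A_s − A'_s) f_y / (0.85 f'_c b) = 2618650/(0.85 × 37.3 × 425) = 194.34 mm.
c = a/β₁ = 194.34/0.784 = 247.88 mm; ε'_s = 0.003(c − d')/c = 0.0024 ≥ f_y/E_s = 0.0021, so compression steel does yield.
M_n = (A_s − A'_s) f_y (d − a/2) + A'_s f_y (d − d') = [2618650 × (720 − 97.17) + 439900 × (720 − 50)] × 10⁻⁶ = 1630.97 + 294.73 = 1925.70 kN·m.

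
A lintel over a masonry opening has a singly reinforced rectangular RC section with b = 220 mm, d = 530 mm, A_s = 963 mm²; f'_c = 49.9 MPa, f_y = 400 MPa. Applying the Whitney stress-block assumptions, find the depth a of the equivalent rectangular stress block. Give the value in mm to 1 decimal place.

a ≈ 41.3 mm

T = A_s f_y = 963 × 400 = 385200 N = 385.2 kN.
Setting C = 0.85 f'_c a b equal to T: a = 385200/(0.85 × 49.9 × 220) = 41.3 mm.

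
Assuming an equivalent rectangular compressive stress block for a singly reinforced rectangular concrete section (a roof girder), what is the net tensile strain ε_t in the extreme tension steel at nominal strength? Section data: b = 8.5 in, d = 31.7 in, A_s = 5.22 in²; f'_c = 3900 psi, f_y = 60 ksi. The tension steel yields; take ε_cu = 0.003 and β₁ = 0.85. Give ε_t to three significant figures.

ε_t ≈ 0.00427

a = A_s f_y/(0.85 f'_c b) = 11.115 in.
β₁ = 0.85, so c = a/β₁ = 11.115/0.85 = 13.076 in.
From the linear strain diagram with ε_cu = 0.003: ε_t = 0.003 (d − c)/c = 0.003 × (31.7 − 13.076)/13.076 = 0.00427.
ε_t is between 0.004 and 0.005 — transition zone.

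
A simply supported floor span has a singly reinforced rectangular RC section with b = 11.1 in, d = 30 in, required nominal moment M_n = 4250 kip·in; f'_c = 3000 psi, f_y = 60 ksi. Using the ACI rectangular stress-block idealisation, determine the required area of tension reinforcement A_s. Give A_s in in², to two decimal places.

From M_n = 0.85 f'_c a b (d − a/2):
a = d − √(d² − 2M_n/(0.85 f'_c b)) = 30 − √(30² − 2 × 4250/(0.85 × 3 × 11.1)) = 5.511 in.
A_s = 0.85 f'_c a b / f_y = 0.85 × 3 × 5.511 × 11.1 / 60 = 2.600 in².

A_s ≈ 2.60 in²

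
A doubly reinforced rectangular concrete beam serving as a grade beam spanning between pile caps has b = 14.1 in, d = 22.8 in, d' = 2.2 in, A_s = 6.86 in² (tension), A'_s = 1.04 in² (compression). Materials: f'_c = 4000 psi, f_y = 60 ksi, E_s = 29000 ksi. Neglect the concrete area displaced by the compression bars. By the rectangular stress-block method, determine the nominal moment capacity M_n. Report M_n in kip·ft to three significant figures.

Assume both steels yield.
a = (A_s − A'_s) f_y/(0.85 f'_c b) = (6.86 − 1.04) × 60/(0.85 × 4 × 14.1) = 7.284 in.
c = a/β₁ = 7.284/0.85 = 8.569 in; ε'_s = 0.003(c − d')/c = 0.0022 ≥ ε_y = 0.0021, so the compression steel yields.
M_n = (A_s − A'_s) f_y (d − a/2) + A'_s f_y (d − d') = 349.2 × (22.8 − 3.642) + 62.4 × (22.8 − 2.2) = 6690.0 + 1285.4 = 7975.4 kip·in = 7975.4/12 = 664.62 kip·ft.

M_n ≈ 665 kip·ft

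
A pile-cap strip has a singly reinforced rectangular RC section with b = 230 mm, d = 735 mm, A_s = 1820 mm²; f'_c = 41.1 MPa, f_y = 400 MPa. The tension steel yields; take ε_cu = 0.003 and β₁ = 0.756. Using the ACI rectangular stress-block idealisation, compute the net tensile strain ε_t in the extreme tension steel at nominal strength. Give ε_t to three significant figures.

a = A_s f_y/(0.85 f'_c b) = 90.60 mm.
β₁ = 0.756, so c = a/β₁ = 90.60/0.756 = 119.84 mm.
From the linear strain diagram with ε_cu = 0.003: ε_t = 0.003 (d − c)/c = 0.003 × (735 − 119.84)/119.84 = 0.0154.
Since ε_t ≥ 0.005, the section is tension-controlled.

ε_t ≈ 0.0154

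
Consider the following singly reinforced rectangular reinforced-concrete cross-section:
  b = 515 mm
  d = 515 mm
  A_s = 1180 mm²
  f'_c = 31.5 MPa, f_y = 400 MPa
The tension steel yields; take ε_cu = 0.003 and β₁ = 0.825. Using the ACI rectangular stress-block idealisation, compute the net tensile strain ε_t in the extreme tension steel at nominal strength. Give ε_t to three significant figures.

a = A_s f_y/(0.85 f'_c b) = 34.23 mm.
β₁ = 0.825, so c = a/β₁ = 34.23/0.825 = 41.49 mm.
From the linear strain diagram with ε_cu = 0.003: ε_t = 0.003 (d − c)/c = 0.003 × (515 − 41.49)/41.49 = 0.0342.
Since ε_t ≥ 0.005, the section is tension-controlled.

ε_t ≈ 0.0342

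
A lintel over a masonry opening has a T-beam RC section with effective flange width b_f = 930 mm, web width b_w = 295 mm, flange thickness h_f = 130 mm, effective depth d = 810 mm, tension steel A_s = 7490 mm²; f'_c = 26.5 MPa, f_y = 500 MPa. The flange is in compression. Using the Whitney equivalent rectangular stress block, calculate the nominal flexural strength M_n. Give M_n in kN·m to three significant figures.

Tension: T = A_s f_y = 7490 × 500 = 3745000 N.
Try a within the flange: a = T/(0.85 f'_c b_f) = 3745000/(0.85 × 26.5 × 930) = 178.77 mm.
a = 178.77 > h_f = 130 mm: the block extends into the web. Split into flange-overhang and web parts.
C_f = 0.85 f'_c (b_f − b_w) h_f = 0.85 × 26.5 × (930 − 295) × 130 = 1859439 N.
Remaining web compression depth: a_w = (T − C_f)/(0.85 f'_c b_w) = (3745000 − 1859439)/(0.85 × 26.5 × 295) = 283.76 mm.
M_n = C_f(d − h_f/2) + (T − C_f)(d − a_w/2) = 1859439 × (810 − 65) + 1885561 × (810 − 141.88) = 1385.28 + 1259.78 = 2645.06 × 10⁶ N·mm.
M_n = 2645.06 kN·m.

M_n ≈ 2650 kN·m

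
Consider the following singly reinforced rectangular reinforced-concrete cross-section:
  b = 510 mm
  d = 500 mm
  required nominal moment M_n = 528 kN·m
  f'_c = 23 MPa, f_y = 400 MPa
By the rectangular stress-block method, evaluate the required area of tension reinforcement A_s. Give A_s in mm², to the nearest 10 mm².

With M_n = 0.85 f'_c a b (d − a/2), solve the quadratic for a:
a = d − √(d² − 2M_n/(0.85 f'_c b)) = 500 − √(500² − 2 × 528×10⁶/(0.85 × 23 × 510)) = 120.41 mm.
A_s = 0.85 f'_c a b / f_y = 0.85 × 23 × 120.41 × 510 / 400 = 3001.4 mm².

A_s ≈ 3000 mm²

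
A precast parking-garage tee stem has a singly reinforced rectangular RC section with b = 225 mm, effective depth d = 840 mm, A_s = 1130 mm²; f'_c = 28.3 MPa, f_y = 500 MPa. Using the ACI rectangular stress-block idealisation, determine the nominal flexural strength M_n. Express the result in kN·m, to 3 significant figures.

T = A_s f_y = 1130 × 500 = 565000 N = 565 kN.
From C = T: a = T/(0.85 f'_c b) = 565000/(0.85 × 28.3 × 225) = 104.39 mm.
M_n = T(d − a/2) = 565 kN × (840 − 52.195) mm = 445.11 kN·m.

M_n ≈ 445 kN·m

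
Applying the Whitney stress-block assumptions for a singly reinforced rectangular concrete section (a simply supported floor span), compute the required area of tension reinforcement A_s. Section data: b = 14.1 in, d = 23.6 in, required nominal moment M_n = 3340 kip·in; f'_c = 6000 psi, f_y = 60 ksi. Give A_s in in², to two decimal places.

From M_n = 0.85 f'_c a b (d − a/2):
a = d − √(d² − 2M_n/(0.85 f'_c b)) = 23.6 − √(23.6² − 2 × 3340/(0.85 × 6 × 14.1)) = 2.058 in.
A_s = 0.85 f'_c a b / f_y = 0.85 × 6 × 2.058 × 14.1 / 60 = 2.467 in².

A_s ≈ 2.47 in²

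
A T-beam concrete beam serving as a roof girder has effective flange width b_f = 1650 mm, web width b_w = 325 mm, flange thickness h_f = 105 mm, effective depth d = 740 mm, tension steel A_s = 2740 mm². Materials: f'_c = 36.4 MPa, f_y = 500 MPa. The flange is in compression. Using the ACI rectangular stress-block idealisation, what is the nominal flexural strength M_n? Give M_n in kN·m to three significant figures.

M_n ≈ 995 kN·m

Tension: T = A_s f_y = 2740 × 500 = 1370000 N.
Try a within the flange: a = T/(0.85 f'_c b_f) = 1370000/(0.85 × 36.4 × 1650) = 26.84 mm.
Since a = 26.84 ≤ h_f = 105 mm, the stress block lies entirely in the flange; analyse as a rectangular beam of width b_f.
M_n = T(d − a/2) = 1370000 × (740 − 13.42) = 995.41 × 10⁶ N·mm.
M_n = 995.41 kN·m.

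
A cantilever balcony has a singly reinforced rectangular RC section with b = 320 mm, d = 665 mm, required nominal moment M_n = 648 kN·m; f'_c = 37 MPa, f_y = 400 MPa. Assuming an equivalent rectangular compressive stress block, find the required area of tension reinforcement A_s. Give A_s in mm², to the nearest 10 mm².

With M_n = 0.85 f'_c a b (d − a/2), solve the quadratic for a:
a = d − √(d² − 2M_n/(0.85 f'_c b)) = 665 − √(665² − 2 × 648×10⁶/(0.85 × 37 × 320)) = 105.13 mm.
A_s = 0.85 f'_c a b / f_y = 0.85 × 37 × 105.13 × 320 / 400 = 2645.1 mm².

A_s ≈ 2650 mm²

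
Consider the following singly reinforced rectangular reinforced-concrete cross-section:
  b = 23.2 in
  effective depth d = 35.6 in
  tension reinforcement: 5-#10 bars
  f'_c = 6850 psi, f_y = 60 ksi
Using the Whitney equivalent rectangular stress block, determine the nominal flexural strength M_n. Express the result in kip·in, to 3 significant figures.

M_n ≈ 13000 kip·in

A_s = 5 × 1.27 = 6.35 in².
T = A_s f_y = 6.35 × 60 = 381 kips.
a = T/(0.85 f'_c b) = 381/(0.85 × 6.85 × 23.2) = 2.821 in.
M_n = T(d − a/2) = 381 × (35.6 − 1.4105) = 13026.2 kip·in.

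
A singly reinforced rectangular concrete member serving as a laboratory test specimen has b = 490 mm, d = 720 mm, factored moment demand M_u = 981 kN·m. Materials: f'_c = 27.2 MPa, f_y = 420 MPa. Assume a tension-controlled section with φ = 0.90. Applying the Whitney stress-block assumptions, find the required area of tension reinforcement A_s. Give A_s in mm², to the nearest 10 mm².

A_s ≈ 4020 mm²

M_n = M_u/φ = 981/0.90 = 1090 kN·m.
With M_n = 0.85 f'_c a b (d − a/2), solve the quadratic for a:
a = d − √(d² − 2M_n/(0.85 f'_c b)) = 720 − √(720² − 2 × 1090×10⁶/(0.85 × 27.2 × 490)) = 149.06 mm.
A_s = 0.85 f'_c a b / f_y = 0.85 × 27.2 × 149.06 × 490 / 420 = 4020.6 mm².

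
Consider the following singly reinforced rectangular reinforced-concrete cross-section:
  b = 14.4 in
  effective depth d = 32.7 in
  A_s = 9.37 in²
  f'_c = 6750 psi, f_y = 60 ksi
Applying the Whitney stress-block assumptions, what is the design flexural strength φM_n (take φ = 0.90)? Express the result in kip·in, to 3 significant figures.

T = A_s f_y = 9.37 × 60 = 562.2 kips.
a = T/(0.85 f'_c b) = 562.2/(0.85 × 6.75 × 14.4) = 6.805 in.
M_n = T(d − a/2) = 562.2 × (32.7 − 3.4025) = 16471.1 kip·in.
φM_n = 0.90 × 16471.1 = 14824.0 kip·in.

φM_n ≈ 14800 kip·in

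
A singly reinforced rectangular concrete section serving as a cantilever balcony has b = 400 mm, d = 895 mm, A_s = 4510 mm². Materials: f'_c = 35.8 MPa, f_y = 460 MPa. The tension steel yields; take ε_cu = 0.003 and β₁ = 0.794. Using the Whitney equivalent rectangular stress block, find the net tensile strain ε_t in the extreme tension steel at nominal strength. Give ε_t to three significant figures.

a = A_s f_y/(0.85 f'_c b) = 170.44 mm.
β₁ = 0.794, so c = a/β₁ = 170.44/0.794 = 214.66 mm.
From the linear strain diagram with ε_cu = 0.003: ε_t = 0.003 (d − c)/c = 0.003 × (895 − 214.66)/214.66 = 0.00951.
Since ε_t ≥ 0.005, the section is tension-controlled.

ε_t ≈ 0.00951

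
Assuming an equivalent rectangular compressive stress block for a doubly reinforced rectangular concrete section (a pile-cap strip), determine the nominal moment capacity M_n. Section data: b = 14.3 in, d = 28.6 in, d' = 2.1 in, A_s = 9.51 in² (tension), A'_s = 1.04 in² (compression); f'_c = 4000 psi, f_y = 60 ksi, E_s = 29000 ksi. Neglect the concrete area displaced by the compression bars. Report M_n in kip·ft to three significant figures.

M_n ≈ 1130 kip·ft

Assume both steels yield.
a = (A_s − A'_s) f_y/(0.85 f'_c b) = (9.51 − 1.04) × 60/(0.85 × 4 × 14.3) = 10.452 in.
c = a/β₁ = 10.452/0.85 = 12.296 in; ε'_s = 0.003(c − d')/c = 0.0025 ≥ ε_y = 0.0021, so the compression steel yields.
M_n = (A_s − A'_s) f_y (d − a/2) + A'_s f_y (d − d') = 508.2 × (28.6 − 5.226) + 62.4 × (28.6 − 2.1) = 11878.7 + 1653.6 = 13532.3 kip·in = 13532.3/12 = 1127.69 kip·ft.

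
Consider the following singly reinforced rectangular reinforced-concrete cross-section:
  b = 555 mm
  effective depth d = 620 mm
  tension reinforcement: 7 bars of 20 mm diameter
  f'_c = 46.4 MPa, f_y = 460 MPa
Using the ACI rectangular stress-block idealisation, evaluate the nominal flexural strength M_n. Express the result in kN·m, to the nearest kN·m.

M_n ≈ 604 kN·m

A_s = 7 × 314 = 2198 mm².
T = A_s f_y = 2198 × 460 = 1011080 N = 1011.08 kN.
From C = T: a = T/(0.85 f'_c b) = 1011080/(0.85 × 46.4 × 555) = 46.19 mm.
M_n = T(d − a/2) = 1011.08 kN × (620 − 23.095) mm = 603.52 kN·m.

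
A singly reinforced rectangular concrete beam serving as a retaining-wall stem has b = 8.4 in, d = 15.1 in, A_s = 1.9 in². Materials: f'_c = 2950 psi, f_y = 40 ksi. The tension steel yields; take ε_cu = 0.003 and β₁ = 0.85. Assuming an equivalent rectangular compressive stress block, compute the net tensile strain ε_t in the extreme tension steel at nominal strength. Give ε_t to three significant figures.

ε_t ≈ 0.00767

a = A_s f_y/(0.85 f'_c b) = 3.608 in.
β₁ = 0.85, so c = a/β₁ = 3.608/0.85 = 4.245 in.
From the linear strain diagram with ε_cu = 0.003: ε_t = 0.003 (d − c)/c = 0.003 × (15.1 − 4.245)/4.245 = 0.00767.
Since ε_t ≥ 0.005, the section is tension-controlled.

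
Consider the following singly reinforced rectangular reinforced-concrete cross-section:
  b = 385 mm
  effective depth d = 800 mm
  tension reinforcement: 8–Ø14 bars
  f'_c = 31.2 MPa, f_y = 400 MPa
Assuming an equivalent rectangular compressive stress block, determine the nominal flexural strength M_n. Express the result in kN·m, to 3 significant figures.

A_s = 8 × 154 = 1232 mm².
T = A_s f_y = 1232 × 400 = 492800 N = 492.8 kN.
From C = T: a = T/(0.85 f'_c b) = 492800/(0.85 × 31.2 × 385) = 48.27 mm.
M_n = T(d − a/2) = 492.8 kN × (800 − 24.135) mm = 382.35 kN·m.

M_n ≈ 382 kN·m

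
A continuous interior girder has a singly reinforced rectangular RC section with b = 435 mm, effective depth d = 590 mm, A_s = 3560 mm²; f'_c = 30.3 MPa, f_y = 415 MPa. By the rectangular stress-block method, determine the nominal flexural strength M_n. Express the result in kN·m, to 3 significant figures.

T = A_s f_y = 3560 × 415 = 1477400 N = 1477.4 kN.
From C = T: a = T/(0.85 f'_c b) = 1477400/(0.85 × 30.3 × 435) = 131.87 mm.
M_n = T(d − a/2) = 1477.4 kN × (590 − 65.935) mm = 774.25 kN·m.

M_n ≈ 774 kN·m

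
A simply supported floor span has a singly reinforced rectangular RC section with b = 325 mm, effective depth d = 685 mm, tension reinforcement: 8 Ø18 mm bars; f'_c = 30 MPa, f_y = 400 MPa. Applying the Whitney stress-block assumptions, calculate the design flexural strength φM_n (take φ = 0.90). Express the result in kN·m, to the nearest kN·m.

φM_n ≈ 465 kN·m

A_s = 8 × 254 = 2032 mm².
T = A_s f_y = 2032 × 400 = 812800 N = 812.8 kN.
From C = T: a = T/(0.85 f'_c b) = 812800/(0.85 × 30 × 325) = 98.08 mm.
M_n = T(d − a/2) = 812.8 kN × (685 − 49.04) mm = 516.91 kN·m.
φM_n = 0.90 × 516.91 = 465.22 kN·m.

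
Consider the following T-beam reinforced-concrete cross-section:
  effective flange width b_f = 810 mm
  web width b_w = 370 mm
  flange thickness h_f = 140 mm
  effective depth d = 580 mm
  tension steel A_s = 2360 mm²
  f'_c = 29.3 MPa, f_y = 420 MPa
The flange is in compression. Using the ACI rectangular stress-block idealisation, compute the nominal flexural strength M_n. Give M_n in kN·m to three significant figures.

M_n ≈ 551 kN·m

Tension: T = A_s f_y = 2360 × 420 = 991200 N.
Try a within the flange: a = T/(0.85 f'_c b_f) = 991200/(0.85 × 29.3 × 810) = 49.13 mm.
Since a = 49.13 ≤ h_f = 140 mm, the stress block lies entirely in the flange; analyse as a rectangular beam of width b_f.
M_n = T(d − a/2) = 991200 × (580 − 24.565) = 550.55 × 10⁶ N·mm.
M_n = 550.55 kN·m.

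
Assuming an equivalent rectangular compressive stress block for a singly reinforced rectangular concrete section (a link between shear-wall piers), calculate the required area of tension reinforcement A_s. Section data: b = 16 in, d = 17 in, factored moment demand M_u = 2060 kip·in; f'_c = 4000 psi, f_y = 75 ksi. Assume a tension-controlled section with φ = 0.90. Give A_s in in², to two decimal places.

A_s ≈ 1.95 in²

M_n = M_u/φ = 2060/0.90 = 2288.89 kip·in.
From M_n = 0.85 f'_c a b (d − a/2):
a = d − √(d² − 2M_n/(0.85 f'_c b)) = 17 − √(17² − 2 × 2288.89/(0.85 × 4 × 16)) = 2.687 in.
A_s = 0.85 f'_c a b / f_y = 0.85 × 4 × 2.687 × 16 / 75 = 1.949 in².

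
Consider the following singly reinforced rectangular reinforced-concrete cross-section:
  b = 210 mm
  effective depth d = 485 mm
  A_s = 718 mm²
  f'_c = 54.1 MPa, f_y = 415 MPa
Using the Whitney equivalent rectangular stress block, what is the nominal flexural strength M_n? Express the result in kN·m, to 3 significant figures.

M_n ≈ 140 kN·m

T = A_s f_y = 718 × 415 = 297970 N = 297.97 kN.
From C = T: a = T/(0.85 f'_c b) = 297970/(0.85 × 54.1 × 210) = 30.86 mm.
M_n = T(d − a/2) = 297.97 kN × (485 − 15.43) mm = 139.92 kN·m.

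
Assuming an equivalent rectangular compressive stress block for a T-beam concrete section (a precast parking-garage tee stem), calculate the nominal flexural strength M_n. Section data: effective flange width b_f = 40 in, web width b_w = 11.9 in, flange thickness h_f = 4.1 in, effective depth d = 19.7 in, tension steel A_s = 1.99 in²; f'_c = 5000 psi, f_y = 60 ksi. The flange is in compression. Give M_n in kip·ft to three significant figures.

M_n ≈ 193 kip·ft

Tension: T = A_s f_y = 1.99 × 60 = 119.4 kips.
Try a within the flange: a = T/(0.85 f'_c b_f) = 119.4/(0.85 × 5 × 40) = 0.702 in.
Since a = 0.702 ≤ h_f = 4.1 in, the stress block lies entirely in the flange; analyse as a rectangular beam of width b_f.
M_n = T(d − a/2) = 119.4 × (19.7 − 0.351) = 2310.3 kip·in.
M_n = 2310.3/12 = 192.53 kip·ft.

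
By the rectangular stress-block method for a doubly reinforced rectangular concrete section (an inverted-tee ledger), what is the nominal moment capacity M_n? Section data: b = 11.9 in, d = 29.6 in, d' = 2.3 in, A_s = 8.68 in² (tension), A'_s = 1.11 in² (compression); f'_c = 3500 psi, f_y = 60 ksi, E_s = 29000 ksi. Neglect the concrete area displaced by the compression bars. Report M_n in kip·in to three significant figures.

Assume both steels yield.
a = (A_s − A'_s) f_y/(0.85 f'_c b) = (8.68 − 1.11) × 60/(0.85 × 3.5 × 11.9) = 12.830 in.
c = a/β₁ = 12.830/0.85 = 15.094 in; ε'_s = 0.003(c − d')/c = 0.0025 ≥ ε_y = 0.0021, so the compression steel yields.
M_n = (A_s − A'_s) f_y (d − a/2) + A'_s f_y (d − d') = 454.2 × (29.6 − 6.415) + 66.6 × (29.6 − 2.3) = 10530.6 + 1818.2 = 12348.8 kip·in.

M_n ≈ 12300 kip·in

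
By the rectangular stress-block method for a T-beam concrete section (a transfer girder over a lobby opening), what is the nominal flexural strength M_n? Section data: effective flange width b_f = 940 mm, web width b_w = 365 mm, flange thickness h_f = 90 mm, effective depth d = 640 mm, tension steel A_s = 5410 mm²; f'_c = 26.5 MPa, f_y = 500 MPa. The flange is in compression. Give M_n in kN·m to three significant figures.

M_n ≈ 1530 kN·m

Tension: T = A_s f_y = 5410 × 500 = 2705000 N.
Try a within the flange: a = T/(0.85 f'_c b_f) = 2705000/(0.85 × 26.5 × 940) = 127.75 mm.
a = 127.75 > h_f = 90 mm: the block extends into the web. Split into flange-overhang and web parts.
C_f = 0.85 f'_c (b_f − b_w) h_f = 0.85 × 26.5 × (940 − 365) × 90 = 1165669 N.
Remaining web compression depth: a_w = (T − C_f)/(0.85 f'_c b_w) = (2705000 − 1165669)/(0.85 × 26.5 × 365) = 187.23 mm.
M_n = C_f(d − h_f/2) + (T − C_f)(d − a_w/2) = 1165669 × (640 − 45) + 1539331 × (640 − 93.615) = 693.57 + 841.07 = 1534.64 × 10⁶ N·mm.
M_n = 1534.64 kN·m.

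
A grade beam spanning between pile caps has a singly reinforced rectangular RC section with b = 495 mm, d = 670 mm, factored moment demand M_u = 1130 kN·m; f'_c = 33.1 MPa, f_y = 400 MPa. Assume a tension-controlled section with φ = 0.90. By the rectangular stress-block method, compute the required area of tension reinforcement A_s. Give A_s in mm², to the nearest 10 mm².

M_n = M_u/φ = 1130/0.90 = 1255.56 kN·m.
With M_n = 0.85 f'_c a b (d − a/2), solve the quadratic for a:
a = d − √(d² − 2M_n/(0.85 f'_c b)) = 670 − √(670² − 2 × 1255.56×10⁶/(0.85 × 33.1 × 495)) = 151.74 mm.
A_s = 0.85 f'_c a b / f_y = 0.85 × 33.1 × 151.74 × 495 / 400 = 5283.1 mm².

A_s ≈ 5280 mm²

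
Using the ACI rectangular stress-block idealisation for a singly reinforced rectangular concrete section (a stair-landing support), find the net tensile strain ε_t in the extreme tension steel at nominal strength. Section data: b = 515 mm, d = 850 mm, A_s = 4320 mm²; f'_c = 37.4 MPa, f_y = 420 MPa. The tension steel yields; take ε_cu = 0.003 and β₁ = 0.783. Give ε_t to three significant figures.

a = A_s f_y/(0.85 f'_c b) = 110.82 mm.
β₁ = 0.783, so c = a/β₁ = 110.82/0.783 = 141.53 mm.
From the linear strain diagram with ε_cu = 0.003: ε_t = 0.003 (d − c)/c = 0.003 × (850 − 141.53)/141.53 = 0.0150.
Since ε_t ≥ 0.005, the section is tension-controlled.

ε_t ≈ 0.0150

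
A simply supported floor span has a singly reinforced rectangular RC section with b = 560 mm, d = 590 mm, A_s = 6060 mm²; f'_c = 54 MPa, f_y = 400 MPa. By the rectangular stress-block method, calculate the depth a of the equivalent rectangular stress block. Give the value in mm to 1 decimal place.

a ≈ 94.3 mm

T = A_s f_y = 6060 × 400 = 2424000 N = 2424 kN.
Setting C = 0.85 f'_c a b equal to T: a = 2424000/(0.85 × 54 × 560) = 94.3 mm.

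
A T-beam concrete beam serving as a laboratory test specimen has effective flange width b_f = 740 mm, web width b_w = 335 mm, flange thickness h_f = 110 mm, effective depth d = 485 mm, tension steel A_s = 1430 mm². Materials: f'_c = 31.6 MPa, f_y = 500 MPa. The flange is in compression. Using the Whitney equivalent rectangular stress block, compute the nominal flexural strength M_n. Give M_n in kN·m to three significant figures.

Tension: T = A_s f_y = 1430 × 500 = 715000 N.
Try a within the flange: a = T/(0.85 f'_c b_f) = 715000/(0.85 × 31.6 × 740) = 35.97 mm.
Since a = 35.97 ≤ h_f = 110 mm, the stress block lies entirely in the flange; analyse as a rectangular beam of width b_f.
M_n = T(d − a/2) = 715000 × (485 − 17.985) = 333.92 × 10⁶ N·mm.
M_n = 333.92 kN·m.

M_n ≈ 334 kN·m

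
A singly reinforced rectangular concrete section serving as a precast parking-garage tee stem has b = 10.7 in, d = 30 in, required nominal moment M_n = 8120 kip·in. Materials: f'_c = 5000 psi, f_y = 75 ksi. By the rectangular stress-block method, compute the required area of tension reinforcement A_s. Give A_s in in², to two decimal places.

A_s ≈ 4.06 in²

From M_n = 0.85 f'_c a b (d − a/2):
a = d − √(d² − 2M_n/(0.85 f'_c b)) = 30 − √(30² − 2 × 8120/(0.85 × 5 × 10.7)) = 6.700 in.
A_s = 0.85 f'_c a b / f_y = 0.85 × 5 × 6.700 × 10.7 / 75 = 4.062 in².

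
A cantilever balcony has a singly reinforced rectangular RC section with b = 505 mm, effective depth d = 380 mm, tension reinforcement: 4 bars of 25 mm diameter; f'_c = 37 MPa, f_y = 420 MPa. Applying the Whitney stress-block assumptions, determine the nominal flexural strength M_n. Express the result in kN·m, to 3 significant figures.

M_n ≈ 292 kN·m

A_s = 4 × 491 = 1964 mm².
T = A_s f_y = 1964 × 420 = 824880 N = 824.88 kN.
From C = T: a = T/(0.85 f'_c b) = 824880/(0.85 × 37 × 505) = 51.94 mm.
M_n = T(d − a/2) = 824.88 kN × (380 − 25.97) mm = 292.03 kN·m.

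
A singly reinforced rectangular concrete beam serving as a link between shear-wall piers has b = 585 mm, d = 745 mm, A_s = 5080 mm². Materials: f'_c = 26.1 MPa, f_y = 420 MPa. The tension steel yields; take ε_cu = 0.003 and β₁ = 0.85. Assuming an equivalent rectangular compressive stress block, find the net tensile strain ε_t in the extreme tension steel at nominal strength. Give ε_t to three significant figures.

a = A_s f_y/(0.85 f'_c b) = 164.40 mm.
β₁ = 0.85, so c = a/β₁ = 164.40/0.85 = 193.41 mm.
From the linear strain diagram with ε_cu = 0.003: ε_t = 0.003 (d − c)/c = 0.003 × (745 − 193.41)/193.41 = 0.00856.
Since ε_t ≥ 0.005, the section is tension-controlled.

ε_t ≈ 0.00856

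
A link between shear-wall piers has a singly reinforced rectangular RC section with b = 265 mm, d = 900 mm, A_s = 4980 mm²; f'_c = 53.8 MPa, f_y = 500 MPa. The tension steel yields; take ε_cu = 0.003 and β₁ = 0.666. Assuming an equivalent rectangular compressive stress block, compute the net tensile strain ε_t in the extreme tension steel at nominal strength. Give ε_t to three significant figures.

ε_t ≈ 0.00575

a = A_s f_y/(0.85 f'_c b) = 205.47 mm.
β₁ = 0.666, so c = a/β₁ = 205.47/0.666 = 308.51 mm.
From the linear strain diagram with ε_cu = 0.003: ε_t = 0.003 (d − c)/c = 0.003 × (900 − 308.51)/308.51 = 0.00575.
Since ε_t ≥ 0.005, the section is tension-controlled.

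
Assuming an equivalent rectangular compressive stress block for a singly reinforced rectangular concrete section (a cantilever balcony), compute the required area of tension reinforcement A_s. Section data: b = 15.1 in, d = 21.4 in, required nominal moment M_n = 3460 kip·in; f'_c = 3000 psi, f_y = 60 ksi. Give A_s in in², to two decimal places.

A_s ≈ 3.03 in²

From M_n = 0.85 f'_c a b (d − a/2):
a = d − √(d² − 2M_n/(0.85 f'_c b)) = 21.4 − √(21.4² − 2 × 3460/(0.85 × 3 × 15.1)) = 4.719 in.
A_s = 0.85 f'_c a b / f_y = 0.85 × 3 × 4.719 × 15.1 / 60 = 3.028 in².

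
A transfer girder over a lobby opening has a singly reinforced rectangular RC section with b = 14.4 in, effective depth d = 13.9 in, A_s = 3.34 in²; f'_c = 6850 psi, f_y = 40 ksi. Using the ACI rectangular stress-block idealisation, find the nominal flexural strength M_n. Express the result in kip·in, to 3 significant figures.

M_n ≈ 1750 kip·in

T = A_s f_y = 3.34 × 40 = 133.6 kips.
a = T/(0.85 f'_c b) = 133.6/(0.85 × 6.85 × 14.4) = 1.593 in.
M_n = T(d − a/2) = 133.6 × (13.9 − 0.7965) = 1750.6 kip·in.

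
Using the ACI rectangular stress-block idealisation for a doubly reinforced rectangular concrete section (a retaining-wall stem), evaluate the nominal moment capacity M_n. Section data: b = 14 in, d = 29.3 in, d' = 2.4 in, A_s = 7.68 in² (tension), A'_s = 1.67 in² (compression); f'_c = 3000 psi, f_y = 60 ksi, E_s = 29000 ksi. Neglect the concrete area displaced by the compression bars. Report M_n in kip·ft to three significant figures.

Assume both steels yield.
a = (A_s − A'_s) f_y/(0.85 f'_c b) = (7.68 − 1.67) × 60/(0.85 × 3 × 14) = 10.101 in.
c = a/β₁ = 10.101/0.85 = 11.884 in; ε'_s = 0.003(c − d')/c = 0.0024 ≥ ε_y = 0.0021, so the compression steel yields.
M_n = (A_s − A'_s) f_y (d − a/2) + A'_s f_y (d − d') = 360.6 × (29.3 − 5.0505) + 100.2 × (29.3 − 2.4) = 8744.4 + 2695.4 = 11439.8 kip·in = 11439.8/12 = 953.32 kip·ft.

M_n ≈ 953 kip·ft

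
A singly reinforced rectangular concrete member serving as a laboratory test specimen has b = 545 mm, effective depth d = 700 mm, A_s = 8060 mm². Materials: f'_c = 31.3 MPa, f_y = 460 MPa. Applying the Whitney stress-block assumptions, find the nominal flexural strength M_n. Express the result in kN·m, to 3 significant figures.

T = A_s f_y = 8060 × 460 = 3707600 N = 3707.6 kN.
From C = T: a = T/(0.85 f'_c b) = 3707600/(0.85 × 31.3 × 545) = 255.70 mm.
M_n = T(d − a/2) = 3707.6 kN × (700 − 127.85) mm = 2121.30 kN·m.

M_n ≈ 2120 kN·m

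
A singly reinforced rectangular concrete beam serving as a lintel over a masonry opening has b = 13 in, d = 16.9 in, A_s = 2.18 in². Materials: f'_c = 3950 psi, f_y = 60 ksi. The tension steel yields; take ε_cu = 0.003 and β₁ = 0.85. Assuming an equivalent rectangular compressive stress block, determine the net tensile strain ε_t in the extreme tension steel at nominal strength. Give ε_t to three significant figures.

a = A_s f_y/(0.85 f'_c b) = 2.997 in.
β₁ = 0.85, so c = a/β₁ = 2.997/0.85 = 3.526 in.
From the linear strain diagram with ε_cu = 0.003: ε_t = 0.003 (d − c)/c = 0.003 × (16.9 − 3.526)/3.526 = 0.0114.
Since ε_t ≥ 0.005, the section is tension-controlled.

ε_t ≈ 0.0114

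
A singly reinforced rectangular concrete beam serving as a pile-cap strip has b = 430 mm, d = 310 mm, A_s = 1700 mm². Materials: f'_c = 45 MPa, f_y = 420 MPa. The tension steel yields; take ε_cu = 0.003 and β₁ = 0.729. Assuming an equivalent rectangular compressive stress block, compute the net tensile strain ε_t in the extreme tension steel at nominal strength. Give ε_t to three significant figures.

a = A_s f_y/(0.85 f'_c b) = 43.41 mm.
β₁ = 0.729, so c = a/β₁ = 43.41/0.729 = 59.55 mm.
From the linear strain diagram with ε_cu = 0.003: ε_t = 0.003 (d − c)/c = 0.003 × (310 − 59.55)/59.55 = 0.0126.
Since ε_t ≥ 0.005, the section is tension-controlled.

ε_t ≈ 0.0126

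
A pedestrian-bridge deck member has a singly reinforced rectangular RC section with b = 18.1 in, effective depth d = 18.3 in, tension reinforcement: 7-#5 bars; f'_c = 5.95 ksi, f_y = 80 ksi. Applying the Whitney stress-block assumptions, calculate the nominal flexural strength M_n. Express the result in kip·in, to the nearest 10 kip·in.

A_s = 7 × 0.31 = 2.17 in².
T = A_s f_y = 2.17 × 80 = 173.6 kips.
a = T/(0.85 f'_c b) = 173.6/(0.85 × 5.95 × 18.1) = 1.896 in.
M_n = T(d − a/2) = 173.6 × (18.3 − 0.948) = 3012.3 kip·in.

M_n ≈ 3010 kip·in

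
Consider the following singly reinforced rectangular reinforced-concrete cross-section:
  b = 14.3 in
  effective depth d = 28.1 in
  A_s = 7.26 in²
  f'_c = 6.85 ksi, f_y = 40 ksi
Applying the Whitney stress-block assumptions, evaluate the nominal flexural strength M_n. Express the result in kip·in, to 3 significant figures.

T = A_s f_y = 7.26 × 40 = 290.4 kips.
a = T/(0.85 f'_c b) = 290.4/(0.85 × 6.85 × 14.3) = 3.488 in.
M_n = T(d − a/2) = 290.4 × (28.1 − 1.744) = 7653.8 kip·in.

M_n ≈ 7650 kip·in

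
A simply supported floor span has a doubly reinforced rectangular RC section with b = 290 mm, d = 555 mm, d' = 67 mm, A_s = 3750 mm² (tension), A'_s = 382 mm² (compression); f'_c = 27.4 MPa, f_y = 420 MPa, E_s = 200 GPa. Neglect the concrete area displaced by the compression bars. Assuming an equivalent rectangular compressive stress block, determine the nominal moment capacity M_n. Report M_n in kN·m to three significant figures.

Assume both tension and compression steel yield.
Net tension couple steel: A_s − A'_s = 3368 mm².
a = (A_s − A'_s) f_y / (0.85 f'_c b) = 1414560/(0.85 × 27.4 × 290) = 209.44 mm.
c = a/β₁ = 209.44/0.85 = 246.40 mm; ε'_s = 0.003(c − d')/c = 0.0022 ≥ f_y/E_s = 0.0021, so compression steel does yield.
M_n = (A_s − A'_s) f_y (d − a/2) + A'_s f_y (d − d') = [1414560 × (555 − 104.72) + 160440 × (555 − 67)] × 10⁻⁶ = 636.95 + 78.29 = 715.24 kN·m.

M_n ≈ 715 kN·m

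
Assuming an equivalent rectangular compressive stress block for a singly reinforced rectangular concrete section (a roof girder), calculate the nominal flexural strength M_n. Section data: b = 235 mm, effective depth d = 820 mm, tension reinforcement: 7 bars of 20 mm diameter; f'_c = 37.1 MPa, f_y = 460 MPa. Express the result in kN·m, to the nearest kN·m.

M_n ≈ 760 kN·m

A_s = 7 × 314 = 2198 mm².
T = A_s f_y = 2198 × 460 = 1011080 N = 1011.08 kN.
From C = T: a = T/(0.85 f'_c b) = 1011080/(0.85 × 37.1 × 235) = 136.43 mm.
M_n = T(d − a/2) = 1011.08 kN × (820 − 68.215) mm = 760.11 kN·m.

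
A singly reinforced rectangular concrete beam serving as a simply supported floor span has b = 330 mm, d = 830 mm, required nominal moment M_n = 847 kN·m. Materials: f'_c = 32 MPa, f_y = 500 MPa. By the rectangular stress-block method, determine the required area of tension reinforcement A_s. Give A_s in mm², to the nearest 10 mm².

A_s ≈ 2200 mm²

With M_n = 0.85 f'_c a b (d − a/2), solve the quadratic for a:
a = d − √(d² − 2M_n/(0.85 f'_c b)) = 830 − √(830² − 2 × 847×10⁶/(0.85 × 32 × 330)) = 122.77 mm.
A_s = 0.85 f'_c a b / f_y = 0.85 × 32 × 122.77 × 330 / 500 = 2204.0 mm².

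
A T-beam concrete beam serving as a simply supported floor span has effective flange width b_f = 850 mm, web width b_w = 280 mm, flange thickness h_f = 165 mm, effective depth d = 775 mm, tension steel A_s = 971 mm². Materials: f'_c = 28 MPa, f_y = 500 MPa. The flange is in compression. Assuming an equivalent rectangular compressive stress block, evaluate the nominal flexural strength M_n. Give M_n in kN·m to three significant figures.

Tension: T = A_s f_y = 971 × 500 = 485500 N.
Try a within the flange: a = T/(0.85 f'_c b_f) = 485500/(0.85 × 28 × 850) = 24.00 mm.
Since a = 24.00 ≤ h_f = 165 mm, the stress block lies entirely in the flange; analyse as a rectangular beam of width b_f.
M_n = T(d − a/2) = 485500 × (775 − 12) = 370.44 × 10⁶ N·mm.
M_n = 370.44 kN·m.

M_n ≈ 370 kN·m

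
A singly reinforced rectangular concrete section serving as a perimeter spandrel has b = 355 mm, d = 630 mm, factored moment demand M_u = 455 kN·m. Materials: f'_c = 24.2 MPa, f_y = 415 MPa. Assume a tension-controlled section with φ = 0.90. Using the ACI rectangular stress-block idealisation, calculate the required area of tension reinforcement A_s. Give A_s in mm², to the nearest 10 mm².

A_s ≈ 2140 mm²

M_n = M_u/φ = 455/0.90 = 505.556 kN·m.
With M_n = 0.85 f'_c a b (d − a/2), solve the quadratic for a:
a = d − √(d² − 2M_n/(0.85 f'_c b)) = 630 − √(630² − 2 × 505.556×10⁶/(0.85 × 24.2 × 355)) = 121.63 mm.
A_s = 0.85 f'_c a b / f_y = 0.85 × 24.2 × 121.63 × 355 / 415 = 2140.2 mm².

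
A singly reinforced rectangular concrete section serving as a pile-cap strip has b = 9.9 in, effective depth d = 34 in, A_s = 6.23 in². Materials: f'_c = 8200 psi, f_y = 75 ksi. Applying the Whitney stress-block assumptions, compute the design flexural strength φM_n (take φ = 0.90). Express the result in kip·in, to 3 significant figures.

T = A_s f_y = 6.23 × 75 = 467.25 kips.
a = T/(0.85 f'_c b) = 467.25/(0.85 × 8.2 × 9.9) = 6.771 in.
M_n = T(d − a/2) = 467.25 × (34 − 3.3855) = 14304.6 kip·in.
φM_n = 0.90 × 14304.6 = 12874.1 kip·in.

φM_n ≈ 12900 kip·in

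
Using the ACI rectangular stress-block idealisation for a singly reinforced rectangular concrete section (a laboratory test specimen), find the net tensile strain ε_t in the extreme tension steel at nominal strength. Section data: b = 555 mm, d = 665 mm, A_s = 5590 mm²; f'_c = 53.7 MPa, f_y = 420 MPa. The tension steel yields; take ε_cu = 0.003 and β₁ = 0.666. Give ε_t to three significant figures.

a = A_s f_y/(0.85 f'_c b) = 92.68 mm.
β₁ = 0.666, so c = a/β₁ = 92.68/0.666 = 139.16 mm.
From the linear strain diagram with ε_cu = 0.003: ε_t = 0.003 (d − c)/c = 0.003 × (665 − 139.16)/139.16 = 0.0113.
Since ε_t ≥ 0.005, the section is tension-controlled.

ε_t ≈ 0.0113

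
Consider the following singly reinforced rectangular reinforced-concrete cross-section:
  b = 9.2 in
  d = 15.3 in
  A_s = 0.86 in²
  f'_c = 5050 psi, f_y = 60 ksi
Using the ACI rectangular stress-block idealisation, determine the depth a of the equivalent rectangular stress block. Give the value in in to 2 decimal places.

T = A_s f_y = 0.86 × 60 = 51.6 kips.
a = T/(0.85 f'_c b) = 51.6/(0.85 × 5.05 × 9.2) = 1.31 in.

a ≈ 1.31 in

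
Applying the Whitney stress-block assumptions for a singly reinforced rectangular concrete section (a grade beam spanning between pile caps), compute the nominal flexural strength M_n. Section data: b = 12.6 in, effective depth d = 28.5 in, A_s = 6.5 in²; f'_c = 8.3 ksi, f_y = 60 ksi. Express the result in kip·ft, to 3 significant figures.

T = A_s f_y = 6.5 × 60 = 390 kips.
a = T/(0.85 f'_c b) = 390/(0.85 × 8.3 × 12.6) = 4.387 in.
M_n = T(d − a/2) = 390 × (28.5 − 2.1935) = 10259.5 kip·in = 10259.5/12 = 854.96 kip·ft.

M_n ≈ 855 kip·ft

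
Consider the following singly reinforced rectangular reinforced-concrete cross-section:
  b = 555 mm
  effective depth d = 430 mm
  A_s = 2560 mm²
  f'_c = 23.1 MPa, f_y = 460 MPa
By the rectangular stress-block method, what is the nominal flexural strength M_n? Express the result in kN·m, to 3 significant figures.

T = A_s f_y = 2560 × 460 = 1177600 N = 1177.6 kN.
From C = T: a = T/(0.85 f'_c b) = 1177600/(0.85 × 23.1 × 555) = 108.06 mm.
M_n = T(d − a/2) = 1177.6 kN × (430 − 54.03) mm = 442.74 kN·m.

M_n ≈ 443 kN·m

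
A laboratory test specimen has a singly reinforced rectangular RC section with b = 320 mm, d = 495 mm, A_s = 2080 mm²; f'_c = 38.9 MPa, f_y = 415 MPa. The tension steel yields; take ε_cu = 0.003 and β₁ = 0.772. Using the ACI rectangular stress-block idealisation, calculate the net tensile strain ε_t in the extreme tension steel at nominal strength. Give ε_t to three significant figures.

ε_t ≈ 0.0111

a = A_s f_y/(0.85 f'_c b) = 81.58 mm.
β₁ = 0.772, so c = a/β₁ = 81.58/0.772 = 105.67 mm.
From the linear strain diagram with ε_cu = 0.003: ε_t = 0.003 (d − c)/c = 0.003 × (495 − 105.67)/105.67 = 0.0111.
Since ε_t ≥ 0.005, the section is tension-controlled.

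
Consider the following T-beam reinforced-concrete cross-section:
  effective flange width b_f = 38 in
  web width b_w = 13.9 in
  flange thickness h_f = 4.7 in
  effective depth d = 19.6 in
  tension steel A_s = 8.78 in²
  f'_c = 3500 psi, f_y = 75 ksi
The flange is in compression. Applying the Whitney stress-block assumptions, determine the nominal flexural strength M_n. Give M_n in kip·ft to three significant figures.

M_n ≈ 905 kip·ft

Tension: T = A_s f_y = 8.78 × 75 = 658.5 kips.
Try a within the flange: a = T/(0.85 f'_c b_f) = 658.5/(0.85 × 3.5 × 38) = 5.825 in.
a = 5.825 > h_f = 4.7 in: the block extends into the web. Split into flange-overhang and web parts.
C_f = 0.85 f'_c (b_f − b_w) h_f = 0.85 × 3.5 × (38 − 13.9) × 4.7 = 337.0 kips.
Remaining web compression depth: a_w = (T − C_f)/(0.85 f'_c b_w) = (658.5 − 337.0)/(0.85 × 3.5 × 13.9) = 7.775 in.
M_n = C_f(d − h_f/2) + (T − C_f)(d − a_w/2) = 337.0 × (19.6 − 2.35) + 321.5 × (19.6 − 3.8875) = 5813.3 + 5051.6 = 10864.9 kip·in.
M_n = 10864.9/12 = 905.41 kip·ft.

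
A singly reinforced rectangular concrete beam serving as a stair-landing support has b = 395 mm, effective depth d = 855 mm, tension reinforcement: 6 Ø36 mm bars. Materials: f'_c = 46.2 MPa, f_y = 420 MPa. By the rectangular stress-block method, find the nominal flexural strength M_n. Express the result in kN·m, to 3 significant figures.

M_n ≈ 1980 kN·m

A_s = 6 × 1018 = 6108 mm².
T = A_s f_y = 6108 × 420 = 2565360 N = 2565.36 kN.
From C = T: a = T/(0.85 f'_c b) = 2565360/(0.85 × 46.2 × 395) = 165.38 mm.
M_n = T(d − a/2) = 2565.36 kN × (855 − 82.69) mm = 1981.25 kN·m.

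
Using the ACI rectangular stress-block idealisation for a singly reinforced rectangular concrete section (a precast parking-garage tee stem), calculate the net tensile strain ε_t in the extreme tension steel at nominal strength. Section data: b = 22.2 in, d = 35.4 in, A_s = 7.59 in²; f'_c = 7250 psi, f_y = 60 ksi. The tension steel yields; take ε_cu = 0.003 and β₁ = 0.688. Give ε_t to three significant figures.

ε_t ≈ 0.0189

a = A_s f_y/(0.85 f'_c b) = 3.329 in.
β₁ = 0.688, so c = a/β₁ = 3.329/0.688 = 4.839 in.
From the linear strain diagram with ε_cu = 0.003: ε_t = 0.003 (d − c)/c = 0.003 × (35.4 − 4.839)/4.839 = 0.0189.
Since ε_t ≥ 0.005, the section is tension-controlled.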